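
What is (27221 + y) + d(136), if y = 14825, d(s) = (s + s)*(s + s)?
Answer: 116030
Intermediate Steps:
d(s) = 4*s² (d(s) = (2*s)*(2*s) = 4*s²)
(27221 + y) + d(136) = (27221 + 14825) + 4*136² = 42046 + 4*18496 = 42046 + 73984 = 116030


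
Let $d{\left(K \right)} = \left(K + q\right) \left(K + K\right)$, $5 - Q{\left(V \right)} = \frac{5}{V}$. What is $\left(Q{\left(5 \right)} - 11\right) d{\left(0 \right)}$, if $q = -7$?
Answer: $0$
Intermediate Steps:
$Q{\left(V \right)} = 5 - \frac{5}{V}$
$d{\left(K \right)} = 2 K \left(-7 + K\right)$ ($d{\left(K \right)} = \left(K - 7\right) \left(K + K\right) = \left(-7 + K\right) 2 K = 2 K \left(-7 + K\right)$)
$\left(Q{\left(5 \right)} - 11\right) d{\left(0 \right)} = \left(\left(5 - \frac{5}{5}\right) - 11\right) 2 \cdot 0 \left(-7 + 0\right) = \left(\left(5 - 1\right) - 11\right) 2 \cdot 0 \left(-7\right) = \left(\left(5 - 1\right) - 11\right) 0 = \left(4 - 11\right) 0 = \left(-7\right) 0 = 0$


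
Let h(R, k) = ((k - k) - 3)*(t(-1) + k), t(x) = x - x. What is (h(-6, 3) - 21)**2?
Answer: 900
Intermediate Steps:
t(x) = 0
h(R, k) = -3*k (h(R, k) = ((k - k) - 3)*(0 + k) = (0 - 3)*k = -3*k)
(h(-6, 3) - 21)**2 = (-3*3 - 21)**2 = (-9 - 21)**2 = (-30)**2 = 900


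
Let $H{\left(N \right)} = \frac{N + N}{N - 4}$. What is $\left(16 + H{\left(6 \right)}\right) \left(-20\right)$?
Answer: $-440$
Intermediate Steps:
$H{\left(N \right)} = \frac{2 N}{-4 + N}$
$\left(16 + H{\left(6 \right)}\right) \left(-20\right) = \left(16 + 2 \cdot 6 \frac{1}{-4 + 6}\right) \left(-20\right) = \left(16 + 2 \cdot 6 \cdot \frac{1}{2}\right) \left(-20\right) = \left(16 + 6\right) \left(-20\right) = 22 \left(-20\right) = -440$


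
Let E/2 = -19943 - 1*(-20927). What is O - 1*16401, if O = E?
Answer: -14433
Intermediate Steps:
E = 1968 (E = 2*(-19943 - 1*(-20927)) = 2*(-19943 + 20927) = 2*984 = 1968)
O = 1968
O - 1*16401 = 1968 - 1*16401 = 1968 - 16401 = -14433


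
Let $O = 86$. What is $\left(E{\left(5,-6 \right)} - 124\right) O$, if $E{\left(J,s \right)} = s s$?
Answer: $-7568$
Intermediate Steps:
$E{\left(J,s \right)} = s^{2}$
$\left(E{\left(5,-6 \right)} - 124\right) O = \left(\left(-6\right)^{2} - 124\right) 86 = \left(36 - 124\right) 86 = \left(-88\right) 86 = -7568$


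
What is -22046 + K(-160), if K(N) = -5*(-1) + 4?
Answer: -22037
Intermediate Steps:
K(N) = 9 (K(N) = 5 + 4 = 9)
-22046 + K(-160) = -22046 + 9 = -22037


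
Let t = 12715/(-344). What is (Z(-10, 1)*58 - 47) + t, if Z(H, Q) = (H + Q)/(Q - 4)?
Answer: 30973/344 ≈ 90.038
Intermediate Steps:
Z(H, Q) = (H + Q)/(-4 + Q)
t = -12715/344 (t = 12715*(-1/344) = -12715/344 ≈ -36.962)
(Z(-10, 1)*58 - 47) + t = (((-10 + 1)/(-4 + 1))*58 - 47) - 12715/344 = ((-9/(-3))*58 - 47) - 12715/344 = (-1/3*(-9)*58 - 47) - 12715/344 = (3*58 - 47) - 12715/344 = (174 - 47) - 12715/344 = 127 - 12715/344 = 30973/344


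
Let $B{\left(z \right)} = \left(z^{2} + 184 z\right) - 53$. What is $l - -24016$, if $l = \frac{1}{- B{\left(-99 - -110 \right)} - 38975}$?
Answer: $\frac{986265071}{41067} \approx 24016.0$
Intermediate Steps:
$B{\left(z \right)} = -53 + z^{2} + 184 z$
$l = - \frac{1}{41067}$ ($l = \frac{1}{- (-53 + \left(-99 - -110\right)^{2} + 184 \left(-99 - -110\right)) - 38975} = \frac{1}{- (-53 + \left(-99 + 110\right)^{2} + 184 \left(-99 + 110\right)) - 38975} = \frac{1}{- (-53 + 11^{2} + 184 \cdot 11) - 38975} = \frac{1}{- (-53 + 121 + 2024) - 38975} = \frac{1}{\left(-1\right) 2092 - 38975} = \frac{1}{-2092 - 38975} = \frac{1}{-41067} = - \frac{1}{41067} \approx -2.435 \cdot 10^{-5}$)
$l - -24016 = - \frac{1}{41067} - -24016 = - \frac{1}{41067} + 24016 = \frac{986265071}{41067}$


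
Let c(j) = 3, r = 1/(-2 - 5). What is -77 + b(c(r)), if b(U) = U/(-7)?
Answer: -542/7 ≈ -77.429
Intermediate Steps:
r = -⅐ (r = 1/(-7) = -⅐ ≈ -0.14286)
b(U) = -U/7 (b(U) = U*(-⅐) = -U/7)
-77 + b(c(r)) = -77 - ⅐*3 = -77 - 3/7 = -542/7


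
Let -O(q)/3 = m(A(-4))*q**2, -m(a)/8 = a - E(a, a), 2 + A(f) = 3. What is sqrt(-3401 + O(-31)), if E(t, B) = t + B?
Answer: I*sqrt(26465) ≈ 162.68*I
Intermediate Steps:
E(t, B) = B + t
A(f) = 1 (A(f) = -2 + 3 = 1)
m(a) = 8*a (m(a) = -8*(a - (a + a)) = -8*(a - 2*a) = -(-8)*a = 8*a)
O(q) = -24*q**2 (O(q) = -3*8*1*q**2 = -24*q**2)
sqrt(-3401 + O(-31)) = sqrt(-3401 - 24*(-31)**2) = sqrt(-3401 - 24*961) = sqrt(-3401 - 23064) = sqrt(-26465) = I*sqrt(26465)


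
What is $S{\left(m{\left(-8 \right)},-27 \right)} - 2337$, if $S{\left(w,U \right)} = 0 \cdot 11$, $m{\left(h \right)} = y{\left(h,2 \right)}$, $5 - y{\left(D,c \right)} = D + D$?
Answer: $-2337$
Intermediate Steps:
$y{\left(D,c \right)} = 5 - 2 D$ ($y{\left(D,c \right)} = 5 - \left(D + D\right) = 5 - 2 D$)
$m{\left(h \right)} = 5 - 2 h$
$S{\left(w,U \right)} = 0$
$S{\left(m{\left(-8 \right)},-27 \right)} - 2337 = 0 - 2337 = -2337$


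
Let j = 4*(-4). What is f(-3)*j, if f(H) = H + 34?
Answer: -496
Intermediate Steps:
f(H) = 34 + H
j = -16
f(-3)*j = (34 - 3)*(-16) = 31*(-16) = -496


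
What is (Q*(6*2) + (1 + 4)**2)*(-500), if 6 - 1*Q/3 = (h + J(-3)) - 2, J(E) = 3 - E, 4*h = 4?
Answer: -30500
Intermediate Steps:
h = 1 (h = (1/4)*4 = 1)
Q = 3 (Q = 18 - 3*((1 + (3 - 1*(-3))) - 2) = 18 - 3*((1 + (3 + 3)) - 2) = 18 - 3*((1 + 6) - 2) = 18 - 3*(7 - 2) = 18 - 3*5 = 18 - 15 = 3)
(Q*(6*2) + (1 + 4)**2)*(-500) = (3*(6*2) + (1 + 4)**2)*(-500) = (3*12 + 5**2)*(-500) = (36 + 25)*(-500) = 61*(-500) = -30500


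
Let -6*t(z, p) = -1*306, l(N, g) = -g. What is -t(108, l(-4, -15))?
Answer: -51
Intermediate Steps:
t(z, p) = 51 (t(z, p) = -(-1)*306/6 = -⅙*(-306) = 51)
-t(108, l(-4, -15)) = -1*51 = -51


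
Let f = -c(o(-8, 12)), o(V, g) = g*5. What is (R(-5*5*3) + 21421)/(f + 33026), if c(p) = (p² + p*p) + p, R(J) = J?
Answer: 821/991 ≈ 0.82846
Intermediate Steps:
o(V, g) = 5*g
c(p) = p + 2*p² (c(p) = (p² + p²) + p = 2*p² + p = p + 2*p²)
f = -7260 (f = -5*12*(1 + 2*(5*12)) = -60*(1 + 2*60) = -60*(1 + 120) = -60*121 = -1*7260 = -7260)
(R(-5*5*3) + 21421)/(f + 33026) = (-5*5*3 + 21421)/(-7260 + 33026) = (-25*3 + 21421)/25766 = (-75 + 21421)*(1/25766) = 21346*(1/25766) = 821/991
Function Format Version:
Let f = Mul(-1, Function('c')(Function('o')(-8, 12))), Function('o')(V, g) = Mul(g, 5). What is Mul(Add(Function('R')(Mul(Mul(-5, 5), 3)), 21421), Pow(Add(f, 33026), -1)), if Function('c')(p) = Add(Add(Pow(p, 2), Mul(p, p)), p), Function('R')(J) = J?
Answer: Rational(821, 991) ≈ 0.82846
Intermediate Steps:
Function('o')(V, g) = Mul(5, g)
Function('c')(p) = Add(p, Mul(2, Pow(p, 2))) (Function('c')(p) = Add(Add(Pow(p, 2), Pow(p, 2)), p) = Add(Mul(2, Pow(p, 2)), p) = Add(p, Mul(2, Pow(p, 2))))
f = -7260 (f = Mul(-1, Mul(Mul(5, 12), Add(1, Mul(2, Mul(5, 12))))) = Mul(-1, Mul(60, Add(1, Mul(2, 60)))) = Mul(-1, Mul(60, Add(1, 120))) = Mul(-1, Mul(60, 121)) = Mul(-1, 7260) = -7260)
Mul(Add(Function('R')(Mul(Mul(-5, 5), 3)), 21421), Pow(Add(f, 33026), -1)) = Mul(Add(Mul(Mul(-5, 5), 3), 21421), Pow(Add(-7260, 33026), -1)) = Mul(Add(Mul(-25, 3), 21421), Pow(25766, -1)) = Mul(Add(-75, 21421), Rational(1, 25766)) = Mul(21346, Rational(1, 25766)) = Rational(821, 991)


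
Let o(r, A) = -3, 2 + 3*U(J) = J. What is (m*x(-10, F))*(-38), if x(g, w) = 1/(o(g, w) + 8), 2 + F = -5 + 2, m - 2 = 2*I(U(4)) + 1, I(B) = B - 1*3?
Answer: 38/3 ≈ 12.667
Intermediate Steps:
U(J) = -⅔ + J/3
I(B) = -3 + B (I(B) = B - 3 = -3 + B)
m = -5/3 (m = 2 + (2*(-3 + (-⅔ + (⅓)*4)) + 1) = 2 + (2*(-3 + (-⅔ + 4/3)) + 1) = 2 + (2*(-3 + ⅔) + 1) = 2 + (2*(-7/3) + 1) = 2 + (-14/3 + 1) = 2 - 11/3 = -5/3 ≈ -1.6667)
F = -5 (F = -2 + (-5 + 2) = -2 - 3 = -5)
x(g, w) = ⅕ (x(g, w) = 1/(-3 + 8) = 1/5 = ⅕)
(m*x(-10, F))*(-38) = -5/3*⅕*(-38) = -⅓*(-38) = 38/3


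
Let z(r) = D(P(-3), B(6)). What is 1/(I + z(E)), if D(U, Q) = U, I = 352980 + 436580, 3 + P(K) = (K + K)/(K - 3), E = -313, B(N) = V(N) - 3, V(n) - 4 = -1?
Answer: 1/789558 ≈ 1.2665e-6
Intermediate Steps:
V(n) = 3 (V(n) = 4 - 1 = 3)
B(N) = 0 (B(N) = 3 - 3 = 0)
P(K) = -3 + 2*K/(-3 + K) (P(K) = -3 + (K + K)/(K - 3) = -3 + (2*K)/(-3 + K) = -3 + 2*K/(-3 + K))
I = 789560
z(r) = -2 (z(r) = (9 - 1*(-3))/(-3 - 3) = (9 + 3)/(-6) = -1/6*12 = -2)
1/(I + z(E)) = 1/(789560 - 2) = 1/789558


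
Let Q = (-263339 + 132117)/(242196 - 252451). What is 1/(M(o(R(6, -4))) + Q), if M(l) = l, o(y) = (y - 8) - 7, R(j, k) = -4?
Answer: -1465/9089 ≈ -0.16118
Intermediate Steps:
o(y) = -15 + y (o(y) = (-8 + y) - 7 = -15 + y)
Q = 18746/1465 (Q = -131222/(-10255) = -131222*(-1/10255) = 18746/1465 ≈ 12.796)
1/(M(o(R(6, -4))) + Q) = 1/((-15 - 4) + 18746/1465) = 1/(-19 + 18746/1465) = 1/(-9089/1465) = -1465/9089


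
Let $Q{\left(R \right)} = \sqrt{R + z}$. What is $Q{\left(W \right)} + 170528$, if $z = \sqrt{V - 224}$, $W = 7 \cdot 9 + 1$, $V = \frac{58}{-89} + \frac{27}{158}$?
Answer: $170528 + \frac{\sqrt{12655350016 + 14062 i \sqrt{44388798238}}}{14062} \approx 1.7054 \cdot 10^{5} + 0.93015 i$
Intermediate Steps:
$V = - \frac{6761}{14062}$ ($V = 58 \left(- \frac{1}{89}\right) + 27 \cdot \frac{1}{158} = - \frac{58}{89} + \frac{27}{158} = - \frac{6761}{14062} \approx -0.4808$)
$W = 64$ ($W = 63 + 1 = 64$)
$z = \frac{i \sqrt{44388798238}}{14062}$ ($z = \sqrt{- \frac{6761}{14062} - 224} = \sqrt{- \frac{3156649}{14062}} = \frac{i \sqrt{44388798238}}{14062} \approx 14.983 i$)
$Q{\left(R \right)} = \sqrt{R + \frac{i \sqrt{44388798238}}{14062}}$
$Q{\left(W \right)} + 170528 = \frac{\sqrt{197739844 \cdot 64 + 14062 i \sqrt{44388798238}}}{14062} + 170528 = \frac{\sqrt{12655350016 + 14062 i \sqrt{44388798238}}}{14062} + 170528 = 170528 + \frac{\sqrt{12655350016 + 14062 i \sqrt{44388798238}}}{14062}$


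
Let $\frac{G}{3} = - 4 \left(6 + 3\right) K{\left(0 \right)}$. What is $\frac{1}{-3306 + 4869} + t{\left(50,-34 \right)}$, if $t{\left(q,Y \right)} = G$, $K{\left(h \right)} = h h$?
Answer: $\frac{1}{1563} \approx 0.0006398$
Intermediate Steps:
$K{\left(h \right)} = h^{2}$
$G = 0$ ($G = 3 - 4 \left(6 + 3\right) 0^{2} = 3 \left(-4\right) 9 \cdot 0 = 3 \left(\left(-36\right) 0\right) = 3 \cdot 0 = 0$)
$t{\left(q,Y \right)} = 0$
$\frac{1}{-3306 + 4869} + t{\left(50,-34 \right)} = \frac{1}{-3306 + 4869} + 0 = \frac{1}{1563} + 0 = \frac{1}{1563}$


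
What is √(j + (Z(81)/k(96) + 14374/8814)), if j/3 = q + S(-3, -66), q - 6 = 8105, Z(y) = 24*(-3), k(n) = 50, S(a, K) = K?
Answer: 2*√2929657528434/22035 ≈ 155.35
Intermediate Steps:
Z(y) = -72
q = 8111 (q = 6 + 8105 = 8111)
j = 24135 (j = 3*(8111 - 66) = 3*8045 = 24135)
√(j + (Z(81)/k(96) + 14374/8814)) = √(24135 + (-72/50 + 14374/8814)) = √(24135 + (-72*1/50 + 14374*(1/8814))) = √(24135 + (-36/25 + 7187/4407)) = √(24135 + 21023/110175) = √(2659094648/110175) = 2*√2929657528434/22035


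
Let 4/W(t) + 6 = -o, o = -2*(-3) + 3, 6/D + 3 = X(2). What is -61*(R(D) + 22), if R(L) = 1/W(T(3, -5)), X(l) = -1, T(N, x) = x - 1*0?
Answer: -4453/4 ≈ -1113.3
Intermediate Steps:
T(N, x) = x (T(N, x) = x + 0 = x)
D = -3/2 (D = 6/(-3 - 1) = 6/(-4) = 6*(-¼) = -3/2 ≈ -1.5000)
o = 9 (o = 6 + 3 = 9)
W(t) = -4/15 (W(t) = 4/(-6 - 1*9) = 4/(-6 - 9) = 4/(-15) = 4*(-1/15) = -4/15)
R(L) = -15/4 (R(L) = 1/(-4/15) = -15/4)
-61*(R(D) + 22) = -61*(-15/4 + 22) = -61*73/4 = -4453/4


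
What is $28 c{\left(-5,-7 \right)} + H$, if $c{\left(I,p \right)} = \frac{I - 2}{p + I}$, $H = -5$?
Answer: $\frac{34}{3} \approx 11.333$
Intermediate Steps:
$c{\left(I,p \right)} = \frac{-2 + I}{I + p}$
$28 c{\left(-5,-7 \right)} + H = 28 \frac{-2 - 5}{-5 - 7} - 5 = 28 \frac{1}{-12} \left(-7\right) - 5 = 28 \left(\left(- \frac{1}{12}\right) \left(-7\right)\right) - 5 = 28 \cdot \frac{7}{12} - 5 = \frac{49}{3} - 5 = \frac{34}{3}$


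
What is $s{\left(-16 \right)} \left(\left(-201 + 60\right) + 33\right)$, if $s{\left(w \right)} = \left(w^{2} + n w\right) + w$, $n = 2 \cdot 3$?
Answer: $-15552$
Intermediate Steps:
$n = 6$
$s{\left(w \right)} = w^{2} + 7 w$ ($s{\left(w \right)} = \left(w^{2} + 6 w\right) + w = w^{2} + 7 w$)
$s{\left(-16 \right)} \left(\left(-201 + 60\right) + 33\right) = - 16 \left(7 - 16\right) \left(\left(-201 + 60\right) + 33\right) = \left(-16\right) \left(-9\right) \left(-141 + 33\right) = 144 \left(-108\right) = -15552$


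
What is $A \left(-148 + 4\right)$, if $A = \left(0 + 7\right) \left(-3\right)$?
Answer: $3024$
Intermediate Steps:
$A = -21$ ($A = 7 \left(-3\right) = -21$)
$A \left(-148 + 4\right) = - 21 \left(-148 + 4\right) = \left(-21\right) \left(-144\right) = 3024$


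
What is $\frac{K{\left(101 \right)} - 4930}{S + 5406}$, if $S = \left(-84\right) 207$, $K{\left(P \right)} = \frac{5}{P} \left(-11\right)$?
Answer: $\frac{165995}{403394} \approx 0.4115$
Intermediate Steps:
$K{\left(P \right)} = - \frac{55}{P}$
$S = -17388$
$\frac{K{\left(101 \right)} - 4930}{S + 5406} = \frac{- \frac{55}{101} - 4930}{-17388 + 5406} = \frac{\left(-55\right) \frac{1}{101} - 4930}{-11982} = \left(- \frac{55}{101} - 4930\right) \left(- \frac{1}{11982}\right) = \left(- \frac{497985}{101}\right) \left(- \frac{1}{11982}\right) = \frac{165995}{403394}$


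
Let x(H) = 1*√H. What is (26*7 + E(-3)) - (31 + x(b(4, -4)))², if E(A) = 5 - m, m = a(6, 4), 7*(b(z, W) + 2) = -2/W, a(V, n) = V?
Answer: -10893/14 - 93*I*√42/7 ≈ -778.07 - 86.101*I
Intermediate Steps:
b(z, W) = -2 - 2/(7*W) (b(z, W) = -2 + (-2/W)/7 = -2 - 2/(7*W))
m = 6
E(A) = -1 (E(A) = 5 - 1*6 = 5 - 6 = -1)
x(H) = √H
(26*7 + E(-3)) - (31 + x(b(4, -4)))² = (26*7 - 1) - (31 + √(-2 - 2/7/(-4)))² = (182 - 1) - (31 + √(-2 - 2/7*(-¼)))² = 181 - (31 + √(-2 + 1/14))² = 181 - (31 + √(-27/14))² = 181 - (31 + 3*I*√42/14)²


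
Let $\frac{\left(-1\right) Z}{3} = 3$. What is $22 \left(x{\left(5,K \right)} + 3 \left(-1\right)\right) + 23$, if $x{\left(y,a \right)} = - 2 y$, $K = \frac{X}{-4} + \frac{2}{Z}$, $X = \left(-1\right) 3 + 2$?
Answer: $-263$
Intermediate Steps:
$Z = -9$ ($Z = \left(-3\right) 3 = -9$)
$X = -1$ ($X = -3 + 2 = -1$)
$K = \frac{1}{36}$ ($K = - \frac{1}{-4} + \frac{2}{-9} = \left(-1\right) \left(- \frac{1}{4}\right) + 2 \left(- \frac{1}{9}\right) = \frac{1}{4} - \frac{2}{9} = \frac{1}{36} \approx 0.027778$)
$22 \left(x{\left(5,K \right)} + 3 \left(-1\right)\right) + 23 = 22 \left(\left(-2\right) 5 + 3 \left(-1\right)\right) + 23 = 22 \left(-10 - 3\right) + 23 = 22 \left(-13\right) + 23 = -286 + 23 = -263$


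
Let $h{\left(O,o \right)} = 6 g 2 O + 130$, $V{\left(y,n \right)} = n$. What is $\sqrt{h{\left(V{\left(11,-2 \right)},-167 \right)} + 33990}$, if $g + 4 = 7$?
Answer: $16 \sqrt{133} \approx 184.52$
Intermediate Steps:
$g = 3$ ($g = -4 + 7 = 3$)
$h{\left(O,o \right)} = 130 + 36 O$ ($h{\left(O,o \right)} = 6 \cdot 3 \cdot 2 O + 130 = 18 \cdot 2 O + 130 = 36 O + 130 = 130 + 36 O$)
$\sqrt{h{\left(V{\left(11,-2 \right)},-167 \right)} + 33990} = \sqrt{\left(130 + 36 \left(-2\right)\right) + 33990} = \sqrt{\left(130 - 72\right) + 33990} = \sqrt{58 + 33990} = \sqrt{34048} = 16 \sqrt{133}$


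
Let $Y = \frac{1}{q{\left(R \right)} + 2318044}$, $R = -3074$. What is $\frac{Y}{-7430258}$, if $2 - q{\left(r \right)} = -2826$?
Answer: $- \frac{1}{17244677744976} \approx -5.7989 \cdot 10^{-14}$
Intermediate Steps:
$q{\left(r \right)} = 2828$ ($q{\left(r \right)} = 2 - -2826 = 2 + 2826 = 2828$)
$Y = \frac{1}{2320872}$ ($Y = \frac{1}{2828 + 2318044} = \frac{1}{2320872} \approx 4.3087 \cdot 10^{-7}$)
$\frac{Y}{-7430258} = \frac{1}{2320872 \left(-7430258\right)} = \frac{1}{2320872} \left(- \frac{1}{7430258}\right) = - \frac{1}{17244677744976}$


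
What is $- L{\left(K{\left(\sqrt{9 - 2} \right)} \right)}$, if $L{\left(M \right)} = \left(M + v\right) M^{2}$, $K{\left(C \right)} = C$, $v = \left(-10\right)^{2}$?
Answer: $-700 - 7 \sqrt{7} \approx -718.52$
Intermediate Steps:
$v = 100$
$L{\left(M \right)} = M^{2} \left(100 + M\right)$ ($L{\left(M \right)} = \left(M + 100\right) M^{2} = \left(100 + M\right) M^{2} = M^{2} \left(100 + M\right)$)
$- L{\left(K{\left(\sqrt{9 - 2} \right)} \right)} = - \left(\sqrt{9 - 2}\right)^{2} \left(100 + \sqrt{9 - 2}\right) = - \left(\sqrt{7}\right)^{2} \left(100 + \sqrt{7}\right) = - 7 \left(100 + \sqrt{7}\right) = - (700 + 7 \sqrt{7}) = -700 - 7 \sqrt{7}$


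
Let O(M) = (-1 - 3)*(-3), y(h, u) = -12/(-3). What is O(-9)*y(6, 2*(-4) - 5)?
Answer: 48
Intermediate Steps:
y(h, u) = 4 (y(h, u) = -12*(-⅓) = 4)
O(M) = 12 (O(M) = -4*(-3) = 12)
O(-9)*y(6, 2*(-4) - 5) = 12*4 = 48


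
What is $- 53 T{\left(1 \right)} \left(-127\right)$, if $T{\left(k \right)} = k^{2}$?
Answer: $6731$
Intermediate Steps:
$- 53 T{\left(1 \right)} \left(-127\right) = - 53 \cdot 1^{2} \left(-127\right) = \left(-53\right) 1 \left(-127\right) = \left(-53\right) \left(-127\right) = 6731$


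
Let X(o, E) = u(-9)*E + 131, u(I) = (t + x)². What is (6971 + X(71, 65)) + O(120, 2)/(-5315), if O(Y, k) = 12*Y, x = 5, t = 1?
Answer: 10036558/1063 ≈ 9441.7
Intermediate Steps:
u(I) = 36 (u(I) = (1 + 5)² = 6² = 36)
X(o, E) = 131 + 36*E (X(o, E) = 36*E + 131 = 131 + 36*E)
(6971 + X(71, 65)) + O(120, 2)/(-5315) = (6971 + (131 + 36*65)) + (12*120)/(-5315) = (6971 + (131 + 2340)) + 1440*(-1/5315) = (6971 + 2471) - 288/1063 = 9442 - 288/1063 = 10036558/1063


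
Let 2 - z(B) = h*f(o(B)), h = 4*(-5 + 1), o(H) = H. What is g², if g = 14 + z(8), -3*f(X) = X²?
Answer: 952576/9 ≈ 1.0584e+5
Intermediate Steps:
h = -16 (h = 4*(-4) = -16)
f(X) = -X²/3
z(B) = 2 - 16*B²/3 (z(B) = 2 - (-16)*(-B²/3) = 2 - 16*B²/3)
g = -976/3 (g = 14 + (2 - 16/3*8²) = 14 + (2 - 16/3*64) = 14 + (2 - 1024/3) = 14 - 1018/3 = -976/3 ≈ -325.33)
g² = (-976/3)² = 952576/9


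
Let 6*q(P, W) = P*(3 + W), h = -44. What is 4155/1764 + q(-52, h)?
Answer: 70107/196 ≈ 357.69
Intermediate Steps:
q(P, W) = P*(3 + W)/6 (q(P, W) = (P*(3 + W))/6 = P*(3 + W)/6)
4155/1764 + q(-52, h) = 4155/1764 + (1/6)*(-52)*(3 - 44) = 4155*(1/1764) + (1/6)*(-52)*(-41) = 1385/588 + 1066/3 = 70107/196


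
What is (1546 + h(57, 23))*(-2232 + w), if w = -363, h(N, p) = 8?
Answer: -4032630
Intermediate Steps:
(1546 + h(57, 23))*(-2232 + w) = (1546 + 8)*(-2232 - 363) = 1554*(-2595) = -4032630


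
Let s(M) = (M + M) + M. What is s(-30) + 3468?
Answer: 3378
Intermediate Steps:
s(M) = 3*M (s(M) = 2*M + M = 3*M)
s(-30) + 3468 = 3*(-30) + 3468 = -90 + 3468 = 3378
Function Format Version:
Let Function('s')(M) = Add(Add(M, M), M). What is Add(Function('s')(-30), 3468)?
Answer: 3378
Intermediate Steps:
Function('s')(M) = Mul(3, M) (Function('s')(M) = Add(Mul(2, M), M) = Mul(3, M))
Add(Function('s')(-30), 3468) = Add(Mul(3, -30), 3468) = Add(-90, 3468) = 3378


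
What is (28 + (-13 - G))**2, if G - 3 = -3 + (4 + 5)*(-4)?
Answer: 2601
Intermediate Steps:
G = -36 (G = 3 + (-3 + (4 + 5)*(-4)) = 3 + (-3 + 9*(-4)) = 3 + (-3 - 36) = 3 - 39 = -36)
(28 + (-13 - G))**2 = (28 + (-13 - 1*(-36)))**2 = (28 + (-13 + 36))**2 = (28 + 23)**2 = 51**2 = 2601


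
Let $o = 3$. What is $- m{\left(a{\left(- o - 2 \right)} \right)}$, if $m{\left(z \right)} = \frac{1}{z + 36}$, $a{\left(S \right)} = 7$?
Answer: $- \frac{1}{43} \approx -0.023256$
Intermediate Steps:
$m{\left(z \right)} = \frac{1}{36 + z}$
$- m{\left(a{\left(- o - 2 \right)} \right)} = - \frac{1}{36 + 7} = - \frac{1}{43}$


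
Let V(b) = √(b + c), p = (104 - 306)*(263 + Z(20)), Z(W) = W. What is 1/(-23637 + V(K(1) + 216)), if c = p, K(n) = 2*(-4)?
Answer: -7879/186254909 - I*√56958/558764727 ≈ -4.2302e-5 - 4.2712e-7*I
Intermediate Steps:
K(n) = -8
p = -57166 (p = (104 - 306)*(263 + 20) = -202*283 = -57166)
c = -57166
V(b) = √(-57166 + b) (V(b) = √(b - 57166) = √(-57166 + b))
1/(-23637 + V(K(1) + 216)) = 1/(-23637 + √(-57166 + (-8 + 216))) = 1/(-23637 + √(-57166 + 208)) = 1/(-23637 + √(-56958)) = 1/(-23637 + I*√56958)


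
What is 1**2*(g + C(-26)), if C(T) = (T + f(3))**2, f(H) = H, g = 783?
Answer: 1312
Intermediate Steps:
C(T) = (3 + T)**2 (C(T) = (T + 3)**2 = (3 + T)**2)
1**2*(g + C(-26)) = 1**2*(783 + (3 - 26)**2) = 1*(783 + (-23)**2) = 1*(783 + 529) = 1*1312 = 1312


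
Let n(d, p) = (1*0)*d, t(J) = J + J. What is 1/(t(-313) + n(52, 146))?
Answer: -1/626 ≈ -0.0015974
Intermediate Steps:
t(J) = 2*J
n(d, p) = 0 (n(d, p) = 0*d = 0)
1/(t(-313) + n(52, 146)) = 1/(2*(-313) + 0) = 1/(-626 + 0) = 1/(-626) = -1/626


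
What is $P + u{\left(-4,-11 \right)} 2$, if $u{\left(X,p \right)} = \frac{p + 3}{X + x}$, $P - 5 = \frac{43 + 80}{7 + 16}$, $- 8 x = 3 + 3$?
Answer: $\frac{5994}{437} \approx 13.716$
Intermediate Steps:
$x = - \frac{3}{4}$ ($x = - \frac{3 + 3}{8} = \left(- \frac{1}{8}\right) 6 = - \frac{3}{4} \approx -0.75$)
$P = \frac{238}{23}$ ($P = 5 + \frac{43 + 80}{7 + 16} = 5 + \frac{123}{23} = \frac{238}{23} \approx 10.348$)
$u{\left(X,p \right)} = \frac{3 + p}{- \frac{3}{4} + X}$ ($u{\left(X,p \right)} = \frac{p + 3}{X - \frac{3}{4}} = \frac{3 + p}{- \frac{3}{4} + X}$)
$P + u{\left(-4,-11 \right)} 2 = \frac{238}{23} + \frac{4 \left(3 - 11\right)}{-3 + 4 \left(-4\right)} 2 = \frac{238}{23} + 4 \frac{1}{-3 - 16} \left(-8\right) 2 = \frac{238}{23} + 4 \frac{1}{-19} \left(-8\right) 2 = \frac{238}{23} + 4 \left(- \frac{1}{19}\right) \left(-8\right) 2 = \frac{238}{23} + \frac{32}{19} \cdot 2 = \frac{238}{23} + \frac{64}{19} = \frac{5994}{437}$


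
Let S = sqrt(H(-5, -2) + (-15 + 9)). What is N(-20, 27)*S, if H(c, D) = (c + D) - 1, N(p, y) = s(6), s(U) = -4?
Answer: -4*I*sqrt(14) ≈ -14.967*I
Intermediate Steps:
N(p, y) = -4
H(c, D) = -1 + D + c (H(c, D) = (D + c) - 1 = -1 + D + c)
S = I*sqrt(14) (S = sqrt((-1 - 2 - 5) + (-15 + 9)) = sqrt(-8 - 6) = sqrt(-14) = I*sqrt(14) ≈ 3.7417*I)
N(-20, 27)*S = -4*I*sqrt(14)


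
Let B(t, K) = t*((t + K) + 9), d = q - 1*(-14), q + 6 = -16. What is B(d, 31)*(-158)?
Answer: 40448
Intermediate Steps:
q = -22 (q = -6 - 16 = -22)
d = -8 (d = -22 - 1*(-14) = -22 + 14 = -8)
B(t, K) = t*(9 + K + t) (B(t, K) = t*((K + t) + 9) = t*(9 + K + t))
B(d, 31)*(-158) = -8*(9 + 31 - 8)*(-158) = -8*32*(-158) = -256*(-158) = 40448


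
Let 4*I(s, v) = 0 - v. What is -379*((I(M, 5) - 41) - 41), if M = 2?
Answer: 126207/4 ≈ 31552.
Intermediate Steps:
I(s, v) = -v/4 (I(s, v) = (0 - v)/4 = (-v)/4 = -v/4)
-379*((I(M, 5) - 41) - 41) = -379*((-¼*5 - 41) - 41) = -379*((-5/4 - 41) - 41) = -379*(-169/4 - 41) = -379*(-333/4) = 126207/4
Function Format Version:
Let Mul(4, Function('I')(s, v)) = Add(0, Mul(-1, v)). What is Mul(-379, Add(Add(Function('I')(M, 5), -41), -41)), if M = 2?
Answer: Rational(126207, 4) ≈ 31552.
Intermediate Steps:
Function('I')(s, v) = Mul(Rational(-1, 4), v) (Function('I')(s, v) = Mul(Rational(1, 4), Add(0, Mul(-1, v))) = Mul(Rational(1, 4), Mul(-1, v)) = Mul(Rational(-1, 4), v))
Mul(-379, Add(Add(Function('I')(M, 5), -41), -41)) = Mul(-379, Add(Add(Mul(Rational(-1, 4), 5), -41), -41)) = Mul(-379, Add(Add(Rational(-5, 4), -41), -41)) = Mul(-379, Add(Rational(-169, 4), -41)) = Mul(-379, Rational(-333, 4)) = Rational(126207, 4)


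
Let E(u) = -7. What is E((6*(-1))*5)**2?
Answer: 49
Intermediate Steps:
E((6*(-1))*5)**2 = (-7)**2 = 49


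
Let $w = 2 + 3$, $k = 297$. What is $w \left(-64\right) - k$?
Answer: $-617$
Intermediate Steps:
$w = 5$
$w \left(-64\right) - k = 5 \left(-64\right) - 297 = -320 - 297 = -617$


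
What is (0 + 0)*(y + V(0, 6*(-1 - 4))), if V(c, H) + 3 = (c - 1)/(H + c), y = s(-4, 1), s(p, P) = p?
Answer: 0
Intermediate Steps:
y = -4
V(c, H) = -3 + (-1 + c)/(H + c) (V(c, H) = -3 + (c - 1)/(H + c) = -3 + (-1 + c)/(H + c))
(0 + 0)*(y + V(0, 6*(-1 - 4))) = (0 + 0)*(-4 + (-1 - 18*(-1 - 4) - 2*0)/(6*(-1 - 4) + 0)) = 0*(-4 + (-1 - 18*(-5) + 0)/(6*(-5) + 0)) = 0*(-4 + (-1 - 3*(-30) + 0)/(-30 + 0)) = 0*(-4 + (-1 + 90 + 0)/(-30)) = 0*(-4 - 1/30*89) = 0*(-4 - 89/30) = 0*(-209/30) = 0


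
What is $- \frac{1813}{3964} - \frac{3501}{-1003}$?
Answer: $\frac{12059525}{3975892} \approx 3.0332$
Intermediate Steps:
$- \frac{1813}{3964} - \frac{3501}{-1003} = \left(-1813\right) \frac{1}{3964} - - \frac{3501}{1003} = - \frac{1813}{3964} + \frac{3501}{1003} = \frac{12059525}{3975892}$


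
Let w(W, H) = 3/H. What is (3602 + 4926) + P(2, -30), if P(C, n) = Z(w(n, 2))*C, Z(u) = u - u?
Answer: 8528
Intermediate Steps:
Z(u) = 0
P(C, n) = 0 (P(C, n) = 0*C = 0)
(3602 + 4926) + P(2, -30) = (3602 + 4926) + 0 = 8528 + 0 = 8528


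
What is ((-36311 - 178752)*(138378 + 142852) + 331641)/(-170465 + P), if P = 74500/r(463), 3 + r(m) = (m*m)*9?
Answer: 58344347288260491/164440559185 ≈ 3.5481e+5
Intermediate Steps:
r(m) = -3 + 9*m**2 (r(m) = -3 + (m*m)*9 = -3 + m**2*9 = -3 + 9*m**2)
P = 37250/964659 (P = 74500/(-3 + 9*463**2) = 74500/(-3 + 9*214369) = 74500/(-3 + 1929321) = 74500/1929318 = 74500*(1/1929318) = 37250/964659 ≈ 0.038615)
((-36311 - 178752)*(138378 + 142852) + 331641)/(-170465 + P) = ((-36311 - 178752)*(138378 + 142852) + 331641)/(-170465 + 37250/964659) = (-215063*281230 + 331641)/(-164440559185/964659) = (-60482167490 + 331641)*(-964659/164440559185) = -60481835849*(-964659/164440559185) = 58344347288260491/164440559185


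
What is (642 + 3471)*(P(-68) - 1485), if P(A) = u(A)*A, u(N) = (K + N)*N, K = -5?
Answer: -1394459181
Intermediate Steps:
u(N) = N*(-5 + N) (u(N) = (-5 + N)*N = N*(-5 + N))
P(A) = A²*(-5 + A) (P(A) = (A*(-5 + A))*A = A²*(-5 + A))
(642 + 3471)*(P(-68) - 1485) = (642 + 3471)*((-68)²*(-5 - 68) - 1485) = 4113*(4624*(-73) - 1485) = 4113*(-337552 - 1485) = 4113*(-339037) = -1394459181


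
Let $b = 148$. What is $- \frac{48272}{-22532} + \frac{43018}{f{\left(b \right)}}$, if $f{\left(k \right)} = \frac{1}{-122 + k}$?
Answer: $\frac{6300342312}{5633} \approx 1.1185 \cdot 10^{6}$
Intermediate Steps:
$- \frac{48272}{-22532} + \frac{43018}{f{\left(b \right)}} = - \frac{48272}{-22532} + \frac{43018}{\frac{1}{-122 + 148}} = \left(-48272\right) \left(- \frac{1}{22532}\right) + \frac{43018}{\frac{1}{26}} = \frac{12068}{5633} + 43018 \frac{1}{\frac{1}{26}} = \frac{12068}{5633} + 43018 \cdot 26 = \frac{12068}{5633} + 1118468 = \frac{6300342312}{5633}$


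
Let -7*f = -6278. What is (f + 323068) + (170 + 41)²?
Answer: 2579401/7 ≈ 3.6849e+5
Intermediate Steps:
f = 6278/7 (f = -⅐*(-6278) = 6278/7 ≈ 896.86)
(f + 323068) + (170 + 41)² = (6278/7 + 323068) + (170 + 41)² = 2267754/7 + 211² = 2267754/7 + 44521 = 2579401/7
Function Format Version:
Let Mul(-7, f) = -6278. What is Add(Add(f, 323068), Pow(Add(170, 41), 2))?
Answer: Rational(2579401, 7) ≈ 3.6849e+5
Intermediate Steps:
f = Rational(6278, 7) (f = Mul(Rational(-1, 7), -6278) = Rational(6278, 7) ≈ 896.86)
Add(Add(f, 323068), Pow(Add(170, 41), 2)) = Add(Add(Rational(6278, 7), 323068), Pow(Add(170, 41), 2)) = Add(Rational(2267754, 7), Pow(211, 2)) = Add(Rational(2267754, 7), 44521) = Rational(2579401, 7)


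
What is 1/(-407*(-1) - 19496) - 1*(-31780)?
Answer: 606648419/19089 ≈ 31780.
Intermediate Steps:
1/(-407*(-1) - 19496) - 1*(-31780) = 1/(407 - 19496) + 31780 = 1/(-19089) + 31780 = -1/19089 + 31780 = 606648419/19089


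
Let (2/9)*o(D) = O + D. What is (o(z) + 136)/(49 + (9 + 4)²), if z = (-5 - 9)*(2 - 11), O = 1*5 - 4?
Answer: 1415/436 ≈ 3.2454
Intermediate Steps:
O = 1 (O = 5 - 4 = 1)
z = 126 (z = -14*(-9) = 126)
o(D) = 9/2 + 9*D/2 (o(D) = 9*(1 + D)/2 = 9/2 + 9*D/2)
(o(z) + 136)/(49 + (9 + 4)²) = ((9/2 + (9/2)*126) + 136)/(49 + (9 + 4)²) = ((9/2 + 567) + 136)/(49 + 13²) = (1143/2 + 136)/(49 + 169) = (1415/2)/218 = (1415/2)*(1/218) = 1415/436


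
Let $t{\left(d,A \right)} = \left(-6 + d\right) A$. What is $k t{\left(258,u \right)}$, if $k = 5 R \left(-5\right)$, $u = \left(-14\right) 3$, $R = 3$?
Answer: $793800$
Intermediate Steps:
$u = -42$
$t{\left(d,A \right)} = A \left(-6 + d\right)$
$k = -75$ ($k = 5 \cdot 3 \left(-5\right) = 15 \left(-5\right) = -75$)
$k t{\left(258,u \right)} = - 75 \left(- 42 \left(-6 + 258\right)\right) = - 75 \left(\left(-42\right) 252\right) = \left(-75\right) \left(-10584\right) = 793800$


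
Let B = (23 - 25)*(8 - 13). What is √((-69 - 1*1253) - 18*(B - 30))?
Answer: I*√962 ≈ 31.016*I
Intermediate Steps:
B = 10 (B = -2*(-5) = 10)
√((-69 - 1*1253) - 18*(B - 30)) = √((-69 - 1*1253) - 18*(10 - 30)) = √((-69 - 1253) - 18*(-20)) = √(-1322 + 360) = √(-962) = I*√962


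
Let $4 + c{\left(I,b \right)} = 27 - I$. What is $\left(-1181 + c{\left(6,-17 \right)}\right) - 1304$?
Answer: $-2468$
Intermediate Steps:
$c{\left(I,b \right)} = 23 - I$ ($c{\left(I,b \right)} = -4 - \left(-27 + I\right) = 23 - I$)
$\left(-1181 + c{\left(6,-17 \right)}\right) - 1304 = \left(-1181 + \left(23 - 6\right)\right) - 1304 = \left(-1181 + 17\right) - 1304 = -1164 - 1304 = -2468$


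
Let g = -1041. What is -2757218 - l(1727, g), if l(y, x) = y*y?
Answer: -5739747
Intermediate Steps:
l(y, x) = y²
-2757218 - l(1727, g) = -2757218 - 1*1727² = -2757218 - 1*2982529 = -2757218 - 2982529 = -5739747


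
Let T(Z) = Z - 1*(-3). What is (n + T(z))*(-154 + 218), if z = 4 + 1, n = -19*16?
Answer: -18944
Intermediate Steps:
n = -304
z = 5
T(Z) = 3 + Z (T(Z) = Z + 3 = 3 + Z)
(n + T(z))*(-154 + 218) = (-304 + (3 + 5))*(-154 + 218) = (-304 + 8)*64 = -296*64 = -18944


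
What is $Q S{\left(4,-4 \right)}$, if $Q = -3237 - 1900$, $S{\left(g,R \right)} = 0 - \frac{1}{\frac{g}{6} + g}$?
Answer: $\frac{15411}{14} \approx 1100.8$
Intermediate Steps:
$S{\left(g,R \right)} = - \frac{6}{7 g}$ ($S{\left(g,R \right)} = 0 - \frac{1}{g \frac{1}{6} + g} = 0 - \frac{1}{\frac{g}{6} + g} = 0 - \frac{1}{\frac{7}{6} g} = 0 - \frac{6}{7 g} = - \frac{6}{7 g}$)
$Q = -5137$ ($Q = -3237 - 1900 = -5137$)
$Q S{\left(4,-4 \right)} = - 5137 \left(- \frac{6}{7 \cdot 4}\right) = - 5137 \left(\left(- \frac{6}{7}\right) \frac{1}{4}\right) = \left(-5137\right) \left(- \frac{3}{14}\right) = \frac{15411}{14}$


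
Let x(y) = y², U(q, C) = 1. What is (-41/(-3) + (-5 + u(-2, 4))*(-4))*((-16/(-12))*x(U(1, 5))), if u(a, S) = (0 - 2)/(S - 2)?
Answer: 452/9 ≈ 50.222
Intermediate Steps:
u(a, S) = -2/(-2 + S)
(-41/(-3) + (-5 + u(-2, 4))*(-4))*((-16/(-12))*x(U(1, 5))) = (-41/(-3) + (-5 - 2/(-2 + 4))*(-4))*(-16/(-12)*1²) = (-41*(-⅓) + (-5 - 2/2)*(-4))*(-16*(-1/12)*1) = (41/3 + (-5 - 2*½)*(-4))*((4/3)*1) = (41/3 + (-5 - 1)*(-4))*(4/3) = (41/3 - 6*(-4))*(4/3) = (41/3 + 24)*(4/3) = (113/3)*(4/3) = 452/9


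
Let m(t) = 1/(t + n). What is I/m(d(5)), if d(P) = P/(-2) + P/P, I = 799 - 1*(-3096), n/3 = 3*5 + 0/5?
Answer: 338865/2 ≈ 1.6943e+5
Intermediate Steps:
n = 45 (n = 3*(3*5 + 0/5) = 3*(15 + 0*(1/5)) = 3*(15 + 0) = 3*15 = 45)
I = 3895 (I = 799 + 3096 = 3895)
d(P) = 1 - P/2 (d(P) = P*(-1/2) + 1 = -P/2 + 1 = 1 - P/2)
m(t) = 1/(45 + t) (m(t) = 1/(t + 45) = 1/(45 + t))
I/m(d(5)) = 3895/(1/(45 + (1 - 1/2*5))) = 3895/(1/(45 + (1 - 5/2))) = 3895/(1/(45 - 3/2)) = 3895/(1/(87/2)) = 3895/(2/87) = 3895*(87/2) = 338865/2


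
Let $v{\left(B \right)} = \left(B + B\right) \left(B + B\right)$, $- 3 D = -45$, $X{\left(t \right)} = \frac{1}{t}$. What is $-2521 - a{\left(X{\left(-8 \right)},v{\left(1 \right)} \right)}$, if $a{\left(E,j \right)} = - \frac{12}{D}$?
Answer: $- \frac{12601}{5} \approx -2520.2$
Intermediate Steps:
$D = 15$ ($D = \left(- \frac{1}{3}\right) \left(-45\right) = 15$)
$v{\left(B \right)} = 4 B^{2}$ ($v{\left(B \right)} = 2 B 2 B = 4 B^{2}$)
$a{\left(E,j \right)} = - \frac{4}{5}$ ($a{\left(E,j \right)} = - \frac{12}{15} = \left(-12\right) \frac{1}{15} = - \frac{4}{5}$)
$-2521 - a{\left(X{\left(-8 \right)},v{\left(1 \right)} \right)} = -2521 - - \frac{4}{5} = -2521 + \frac{4}{5} = - \frac{12601}{5}$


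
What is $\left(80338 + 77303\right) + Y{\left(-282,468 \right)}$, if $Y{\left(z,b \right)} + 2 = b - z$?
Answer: $158389$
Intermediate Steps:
$Y{\left(z,b \right)} = -2 + b - z$ ($Y{\left(z,b \right)} = -2 + \left(b - z\right) = -2 + b - z$)
$\left(80338 + 77303\right) + Y{\left(-282,468 \right)} = \left(80338 + 77303\right) - -748 = 157641 + \left(-2 + 468 + 282\right) = 157641 + 748 = 158389$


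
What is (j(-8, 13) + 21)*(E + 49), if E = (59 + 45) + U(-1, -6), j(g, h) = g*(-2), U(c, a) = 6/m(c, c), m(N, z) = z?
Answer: 5439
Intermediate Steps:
U(c, a) = 6/c
j(g, h) = -2*g
E = 98 (E = (59 + 45) + 6/(-1) = 104 + 6*(-1) = 104 - 6 = 98)
(j(-8, 13) + 21)*(E + 49) = (-2*(-8) + 21)*(98 + 49) = (16 + 21)*147 = 37*147 = 5439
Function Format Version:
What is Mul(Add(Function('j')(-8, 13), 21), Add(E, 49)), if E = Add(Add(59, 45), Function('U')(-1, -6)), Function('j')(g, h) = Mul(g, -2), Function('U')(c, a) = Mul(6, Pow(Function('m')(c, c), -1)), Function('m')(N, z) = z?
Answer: 5439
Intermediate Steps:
Function('U')(c, a) = Mul(6, Pow(c, -1))
Function('j')(g, h) = Mul(-2, g)
E = 98 (E = Add(Add(59, 45), Mul(6, Pow(-1, -1))) = Add(104, Mul(6, -1)) = Add(104, -6) = 98)
Mul(Add(Function('j')(-8, 13), 21), Add(E, 49)) = Mul(Add(Mul(-2, -8), 21), Add(98, 49)) = Mul(Add(16, 21), 147) = Mul(37, 147) = 5439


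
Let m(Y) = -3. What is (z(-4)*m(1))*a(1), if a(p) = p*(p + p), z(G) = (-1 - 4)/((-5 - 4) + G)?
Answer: -30/13 ≈ -2.3077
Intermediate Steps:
z(G) = -5/(-9 + G)
a(p) = 2*p**2 (a(p) = p*(2*p) = 2*p**2)
(z(-4)*m(1))*a(1) = (-5/(-9 - 4)*(-3))*(2*1**2) = (-5/(-13)*(-3))*(2*1) = (-5*(-1/13)*(-3))*2 = ((5/13)*(-3))*2 = -15/13*2 = -30/13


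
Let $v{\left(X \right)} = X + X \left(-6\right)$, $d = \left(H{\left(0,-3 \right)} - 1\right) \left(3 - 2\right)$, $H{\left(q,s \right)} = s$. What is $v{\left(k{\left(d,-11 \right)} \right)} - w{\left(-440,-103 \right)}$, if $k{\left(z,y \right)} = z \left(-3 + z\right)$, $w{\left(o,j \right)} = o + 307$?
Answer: $-7$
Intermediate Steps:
$d = -4$ ($d = \left(-3 - 1\right) \left(3 - 2\right) = \left(-4\right) 1 = -4$)
$w{\left(o,j \right)} = 307 + o$
$v{\left(X \right)} = - 5 X$ ($v{\left(X \right)} = X - 6 X = - 5 X$)
$v{\left(k{\left(d,-11 \right)} \right)} - w{\left(-440,-103 \right)} = - 5 \left(- 4 \left(-3 - 4\right)\right) - \left(307 - 440\right) = - 5 \left(\left(-4\right) \left(-7\right)\right) - -133 = \left(-5\right) 28 + 133 = -140 + 133 = -7$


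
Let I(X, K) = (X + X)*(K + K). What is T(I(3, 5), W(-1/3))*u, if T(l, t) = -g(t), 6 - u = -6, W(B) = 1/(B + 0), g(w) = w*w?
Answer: -108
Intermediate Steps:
g(w) = w**2
W(B) = 1/B
u = 12 (u = 6 - 1*(-6) = 6 + 6 = 12)
I(X, K) = 4*K*X (I(X, K) = (2*X)*(2*K) = 4*K*X)
T(l, t) = -t**2
T(I(3, 5), W(-1/3))*u = -(1/(-1/3))**2*12 = -1*(-3)**2*12 = -1*9*12 = -9*12 = -108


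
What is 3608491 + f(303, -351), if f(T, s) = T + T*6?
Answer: 3610612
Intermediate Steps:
f(T, s) = 7*T (f(T, s) = T + 6*T = 7*T)
3608491 + f(303, -351) = 3608491 + 7*303 = 3608491 + 2121 = 3610612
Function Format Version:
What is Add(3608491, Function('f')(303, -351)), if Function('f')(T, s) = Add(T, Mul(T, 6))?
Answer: 3610612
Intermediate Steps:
Function('f')(T, s) = Mul(7, T) (Function('f')(T, s) = Add(T, Mul(6, T)) = Mul(7, T))
Add(3608491, Function('f')(303, -351)) = Add(3608491, Mul(7, 303)) = Add(3608491, 2121) = 3610612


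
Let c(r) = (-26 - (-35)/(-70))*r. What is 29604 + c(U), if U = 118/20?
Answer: 588953/20 ≈ 29448.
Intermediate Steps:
U = 59/10 (U = 118*(1/20) = 59/10 ≈ 5.9000)
c(r) = -53*r/2 (c(r) = (-26 - (-35)*(-1)/70)*r = (-26 - 1*½)*r = (-26 - ½)*r = -53*r/2)
29604 + c(U) = 29604 - 53/2*59/10 = 29604 - 3127/20 = 588953/20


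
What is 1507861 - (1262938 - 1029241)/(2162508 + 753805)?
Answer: 4397394402796/2916313 ≈ 1.5079e+6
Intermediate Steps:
1507861 - (1262938 - 1029241)/(2162508 + 753805) = 1507861 - 233697/2916313 = 4397394402796/2916313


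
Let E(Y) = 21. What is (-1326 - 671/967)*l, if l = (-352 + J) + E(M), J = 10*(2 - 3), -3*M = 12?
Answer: 437473333/967 ≈ 4.5240e+5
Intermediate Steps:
M = -4 (M = -⅓*12 = -4)
J = -10 (J = 10*(-1) = -10)
l = -341 (l = (-352 - 10) + 21 = -362 + 21 = -341)
(-1326 - 671/967)*l = (-1326 - 671/967)*(-341) = -1282913/967*(-341) = 437473333/967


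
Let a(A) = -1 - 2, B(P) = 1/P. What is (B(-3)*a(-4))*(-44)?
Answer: -44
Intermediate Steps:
a(A) = -3
(B(-3)*a(-4))*(-44) = (-3/(-3))*(-44) = -⅓*(-3)*(-44) = 1*(-44) = -44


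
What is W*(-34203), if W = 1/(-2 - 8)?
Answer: 34203/10 ≈ 3420.3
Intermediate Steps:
W = -⅒ (W = 1/(-10) = -⅒ ≈ -0.10000)
W*(-34203) = -⅒*(-34203) = 34203/10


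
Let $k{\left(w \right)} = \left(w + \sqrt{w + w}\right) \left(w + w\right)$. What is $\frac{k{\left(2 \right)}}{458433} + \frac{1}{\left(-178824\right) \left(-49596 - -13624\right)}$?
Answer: $\frac{34307656427}{982980737824608} \approx 3.4902 \cdot 10^{-5}$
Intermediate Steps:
$k{\left(w \right)} = 2 w \left(w + \sqrt{2} \sqrt{w}\right)$ ($k{\left(w \right)} = \left(w + \sqrt{2 w}\right) 2 w = \left(w + \sqrt{2} \sqrt{w}\right) 2 w = 2 w \left(w + \sqrt{2} \sqrt{w}\right)$)
$\frac{k{\left(2 \right)}}{458433} + \frac{1}{\left(-178824\right) \left(-49596 - -13624\right)} = \frac{2 \cdot 2^{2} + 2 \sqrt{2} \cdot 2^{\frac{3}{2}}}{458433} + \frac{1}{\left(-178824\right) \left(-49596 - -13624\right)} = \left(2 \cdot 4 + 2 \sqrt{2} \cdot 2 \sqrt{2}\right) \frac{1}{458433} - \frac{1}{178824 \left(-49596 + 13624\right)} = \left(8 + 8\right) \frac{1}{458433} - \frac{1}{178824 \left(-35972\right)} = 16 \cdot \frac{1}{458433} - - \frac{1}{6432656928} = \frac{16}{458433} + \frac{1}{6432656928} = \frac{34307656427}{982980737824608}$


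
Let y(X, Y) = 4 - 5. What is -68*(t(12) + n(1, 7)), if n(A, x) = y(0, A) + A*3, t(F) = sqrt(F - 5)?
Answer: -136 - 68*sqrt(7) ≈ -315.91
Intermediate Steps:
t(F) = sqrt(-5 + F)
y(X, Y) = -1
n(A, x) = -1 + 3*A (n(A, x) = -1 + A*3 = -1 + 3*A)
-68*(t(12) + n(1, 7)) = -68*(sqrt(-5 + 12) + (-1 + 3*1)) = -68*(sqrt(7) + (-1 + 3)) = -68*(sqrt(7) + 2) = -68*(2 + sqrt(7)) = -136 - 68*sqrt(7)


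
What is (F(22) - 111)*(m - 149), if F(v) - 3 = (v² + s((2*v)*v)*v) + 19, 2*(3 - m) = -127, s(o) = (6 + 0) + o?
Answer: -3600795/2 ≈ -1.8004e+6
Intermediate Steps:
s(o) = 6 + o
m = 133/2 (m = 3 - ½*(-127) = 3 + 127/2 = 133/2 ≈ 66.500)
F(v) = 22 + v² + v*(6 + 2*v²) (F(v) = 3 + ((v² + (6 + (2*v)*v)*v) + 19) = 3 + ((v² + (6 + 2*v²)*v) + 19) = 3 + ((v² + v*(6 + 2*v²)) + 19) = 3 + (19 + v² + v*(6 + 2*v²)) = 22 + v² + v*(6 + 2*v²))
(F(22) - 111)*(m - 149) = ((22 + 22² + 2*22*(3 + 22²)) - 111)*(133/2 - 149) = ((22 + 484 + 2*22*(3 + 484)) - 111)*(-165/2) = ((22 + 484 + 2*22*487) - 111)*(-165/2) = ((22 + 484 + 21428) - 111)*(-165/2) = (21934 - 111)*(-165/2) = 21823*(-165/2) = -3600795/2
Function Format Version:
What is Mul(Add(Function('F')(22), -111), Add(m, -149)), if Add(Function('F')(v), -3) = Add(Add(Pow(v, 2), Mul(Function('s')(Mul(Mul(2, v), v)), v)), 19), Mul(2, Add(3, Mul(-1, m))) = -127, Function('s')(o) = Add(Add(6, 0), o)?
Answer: Rational(-3600795, 2) ≈ -1.8004e+6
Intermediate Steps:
Function('s')(o) = Add(6, o)
m = Rational(133, 2) (m = Add(3, Mul(Rational(-1, 2), -127)) = Add(3, Rational(127, 2)) = Rational(133, 2) ≈ 66.500)
Function('F')(v) = Add(22, Pow(v, 2), Mul(v, Add(6, Mul(2, Pow(v, 2))))) (Function('F')(v) = Add(3, Add(Add(Pow(v, 2), Mul(Add(6, Mul(Mul(2, v), v)), v)), 19)) = Add(3, Add(Add(Pow(v, 2), Mul(Add(6, Mul(2, Pow(v, 2))), v)), 19)) = Add(3, Add(Add(Pow(v, 2), Mul(v, Add(6, Mul(2, Pow(v, 2))))), 19)) = Add(3, Add(19, Pow(v, 2), Mul(v, Add(6, Mul(2, Pow(v, 2)))))) = Add(22, Pow(v, 2), Mul(v, Add(6, Mul(2, Pow(v, 2))))))
Mul(Add(Function('F')(22), -111), Add(m, -149)) = Mul(Add(Add(22, Pow(22, 2), Mul(2, 22, Add(3, Pow(22, 2)))), -111), Add(Rational(133, 2), -149)) = Mul(Add(Add(22, 484, Mul(2, 22, Add(3, 484))), -111), Rational(-165, 2)) = Mul(Add(Add(22, 484, Mul(2, 22, 487)), -111), Rational(-165, 2)) = Mul(Add(Add(22, 484, 21428), -111), Rational(-165, 2)) = Mul(Add(21934, -111), Rational(-165, 2)) = Mul(21823, Rational(-165, 2)) = Rational(-3600795, 2)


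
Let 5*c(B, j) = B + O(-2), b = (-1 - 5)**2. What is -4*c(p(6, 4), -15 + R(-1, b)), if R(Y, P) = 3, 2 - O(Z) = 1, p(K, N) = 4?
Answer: -4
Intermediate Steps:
O(Z) = 1 (O(Z) = 2 - 1*1 = 2 - 1 = 1)
b = 36 (b = (-6)**2 = 36)
c(B, j) = 1/5 + B/5 (c(B, j) = (B + 1)/5 = (1 + B)/5 = 1/5 + B/5)
-4*c(p(6, 4), -15 + R(-1, b)) = -4*(1/5 + (1/5)*4) = -4*(1/5 + 4/5) = -4*1 = -4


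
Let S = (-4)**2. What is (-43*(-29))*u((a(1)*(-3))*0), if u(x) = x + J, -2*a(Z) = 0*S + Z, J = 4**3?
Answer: 79808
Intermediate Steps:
S = 16
J = 64
a(Z) = -Z/2 (a(Z) = -(0*16 + Z)/2 = -(0 + Z)/2 = -Z/2)
u(x) = 64 + x (u(x) = x + 64 = 64 + x)
(-43*(-29))*u((a(1)*(-3))*0) = (-43*(-29))*(64 + (-1/2*1*(-3))*0) = 1247*(64 - 1/2*(-3)*0) = 1247*(64 + (3/2)*0) = 1247*(64 + 0) = 1247*64 = 79808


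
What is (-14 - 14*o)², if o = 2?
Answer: 1764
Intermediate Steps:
(-14 - 14*o)² = (-14 - 14*2)² = (-14 - 28)² = (-42)² = 1764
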